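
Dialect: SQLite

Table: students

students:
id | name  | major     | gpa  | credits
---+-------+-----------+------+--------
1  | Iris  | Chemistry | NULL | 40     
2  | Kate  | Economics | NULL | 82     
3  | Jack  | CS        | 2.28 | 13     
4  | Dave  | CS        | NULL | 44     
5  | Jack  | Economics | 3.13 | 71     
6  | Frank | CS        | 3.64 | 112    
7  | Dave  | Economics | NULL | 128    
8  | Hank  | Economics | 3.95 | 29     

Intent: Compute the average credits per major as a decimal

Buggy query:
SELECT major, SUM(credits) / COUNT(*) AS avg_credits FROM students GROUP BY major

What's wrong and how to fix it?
Bug: Both operands are integers, so '/' performs integer division and truncates

Fix: Multiply by 1.0 (or CAST to REAL) to force floating-point division

Corrected query:
SELECT major, SUM(credits) * 1.0 / COUNT(*) AS avg_credits FROM students GROUP BY major

Result:
major     | avg_credits
----------+------------
CS        | 56.333333  
Chemistry | 40         
Economics | 77.5       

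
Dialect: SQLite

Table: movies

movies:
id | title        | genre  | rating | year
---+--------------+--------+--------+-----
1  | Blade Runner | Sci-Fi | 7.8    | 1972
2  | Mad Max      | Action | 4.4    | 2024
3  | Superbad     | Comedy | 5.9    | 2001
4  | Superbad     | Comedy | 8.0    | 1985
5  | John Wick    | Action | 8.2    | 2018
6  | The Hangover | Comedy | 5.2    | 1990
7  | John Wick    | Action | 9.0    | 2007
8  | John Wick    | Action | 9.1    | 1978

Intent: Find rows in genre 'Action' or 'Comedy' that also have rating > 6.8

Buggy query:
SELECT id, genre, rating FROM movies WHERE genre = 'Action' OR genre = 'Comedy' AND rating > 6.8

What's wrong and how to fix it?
Bug: Without parentheses, AND is evaluated before OR, so the rating filter only applies to the 'Comedy' branch

Fix: Group the OR with parentheses (or use IN), then AND the threshold

Corrected query:
SELECT id, genre, rating FROM movies WHERE (genre = 'Action' OR genre = 'Comedy') AND rating > 6.8

Result:
id | genre  | rating
---+--------+-------
4  | Comedy | 8     
5  | Action | 8.2   
7  | Action | 9     
8  | Action | 9.1   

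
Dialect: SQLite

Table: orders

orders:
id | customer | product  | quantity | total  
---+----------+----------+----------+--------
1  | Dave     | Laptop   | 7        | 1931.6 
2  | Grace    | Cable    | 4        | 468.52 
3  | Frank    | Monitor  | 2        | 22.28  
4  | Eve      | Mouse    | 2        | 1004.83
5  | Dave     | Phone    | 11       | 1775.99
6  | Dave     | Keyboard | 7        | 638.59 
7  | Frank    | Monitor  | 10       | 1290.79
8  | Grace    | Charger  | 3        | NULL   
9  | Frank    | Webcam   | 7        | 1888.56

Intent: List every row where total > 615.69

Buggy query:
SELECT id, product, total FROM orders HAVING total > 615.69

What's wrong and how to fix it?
Bug: This is a non-aggregate query (no GROUP BY, no aggregates), so in SQLite the HAVING clause is invalid here; a row-level condition belongs in WHERE

Fix: Replace HAVING with WHERE since the condition applies to individual rows

Corrected query:
SELECT id, product, total FROM orders WHERE total > 615.69

Result:
id | product  | total  
---+----------+--------
1  | Laptop   | 1931.6 
4  | Mouse    | 1004.83
5  | Phone    | 1775.99
6  | Keyboard | 638.59 
7  | Monitor  | 1290.79
9  | Webcam   | 1888.56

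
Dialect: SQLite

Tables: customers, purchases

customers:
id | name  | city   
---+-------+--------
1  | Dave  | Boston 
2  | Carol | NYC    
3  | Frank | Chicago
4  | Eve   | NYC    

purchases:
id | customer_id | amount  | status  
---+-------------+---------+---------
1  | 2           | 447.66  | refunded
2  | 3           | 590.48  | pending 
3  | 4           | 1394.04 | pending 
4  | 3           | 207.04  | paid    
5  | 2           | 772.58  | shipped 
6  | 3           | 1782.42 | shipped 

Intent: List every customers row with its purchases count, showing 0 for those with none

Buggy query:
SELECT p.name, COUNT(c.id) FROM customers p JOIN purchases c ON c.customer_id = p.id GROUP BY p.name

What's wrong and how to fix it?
Bug: An inner join excludes parents with zero children

Fix: Use LEFT JOIN so parents without children still appear (COUNT(c.id) gives 0)

Corrected query:
SELECT p.name, COUNT(c.id) FROM customers p LEFT JOIN purchases c ON c.customer_id = p.id GROUP BY p.name

Result:
name  | COUNT(c.id)
------+------------
Carol | 2          
Dave  | 0          
Eve   | 1          
Frank | 3          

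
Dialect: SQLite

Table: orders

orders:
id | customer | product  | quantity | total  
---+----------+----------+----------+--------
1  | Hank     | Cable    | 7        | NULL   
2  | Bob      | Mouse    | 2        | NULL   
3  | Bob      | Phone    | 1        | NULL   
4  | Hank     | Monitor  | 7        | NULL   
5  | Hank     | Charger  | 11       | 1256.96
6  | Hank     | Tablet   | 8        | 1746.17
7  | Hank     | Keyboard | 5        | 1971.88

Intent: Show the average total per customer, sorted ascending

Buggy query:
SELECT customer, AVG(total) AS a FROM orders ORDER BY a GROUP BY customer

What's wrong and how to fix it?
Bug: GROUP BY must precede ORDER BY

Fix: Move ORDER BY to the end, after GROUP BY

Corrected query:
SELECT customer, AVG(total) AS a FROM orders GROUP BY customer ORDER BY a

Result:
customer | a          
---------+------------
Bob      | NULL       
Hank     | 1658.336667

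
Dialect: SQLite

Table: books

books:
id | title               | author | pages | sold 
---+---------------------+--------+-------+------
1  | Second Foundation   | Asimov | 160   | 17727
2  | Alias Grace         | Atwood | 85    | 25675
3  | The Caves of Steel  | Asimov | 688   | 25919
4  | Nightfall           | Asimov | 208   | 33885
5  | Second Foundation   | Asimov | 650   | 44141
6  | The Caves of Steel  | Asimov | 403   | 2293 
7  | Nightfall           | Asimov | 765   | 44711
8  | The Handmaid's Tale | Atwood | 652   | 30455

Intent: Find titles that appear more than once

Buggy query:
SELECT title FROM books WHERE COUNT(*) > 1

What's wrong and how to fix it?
Bug: WHERE can't reference COUNT(*); aggregates are computed after WHERE

Fix: GROUP BY title, then filter groups with HAVING COUNT(*) > 1

Corrected query:
SELECT title FROM books GROUP BY title HAVING COUNT(*) > 1

Result:
title             
------------------
Nightfall         
Second Foundation 
The Caves of Steel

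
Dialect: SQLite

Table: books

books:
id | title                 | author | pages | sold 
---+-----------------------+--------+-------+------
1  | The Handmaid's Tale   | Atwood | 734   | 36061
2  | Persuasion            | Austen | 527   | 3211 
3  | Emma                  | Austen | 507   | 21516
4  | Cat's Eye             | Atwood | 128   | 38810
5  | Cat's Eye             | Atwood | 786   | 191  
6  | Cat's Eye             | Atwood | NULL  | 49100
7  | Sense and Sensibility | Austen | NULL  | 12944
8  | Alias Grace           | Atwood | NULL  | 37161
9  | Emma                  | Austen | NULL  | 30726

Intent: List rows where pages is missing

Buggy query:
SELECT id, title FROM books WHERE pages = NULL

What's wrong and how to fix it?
Bug: '= NULL' is always unknown in SQL three-valued logic, so no rows match

Fix: Use IS NULL to test for NULL

Corrected query:
SELECT id, title FROM books WHERE pages IS NULL

Result:
id | title                
---+----------------------
6  | Cat's Eye            
7  | Sense and Sensibility
8  | Alias Grace          
9  | Emma                 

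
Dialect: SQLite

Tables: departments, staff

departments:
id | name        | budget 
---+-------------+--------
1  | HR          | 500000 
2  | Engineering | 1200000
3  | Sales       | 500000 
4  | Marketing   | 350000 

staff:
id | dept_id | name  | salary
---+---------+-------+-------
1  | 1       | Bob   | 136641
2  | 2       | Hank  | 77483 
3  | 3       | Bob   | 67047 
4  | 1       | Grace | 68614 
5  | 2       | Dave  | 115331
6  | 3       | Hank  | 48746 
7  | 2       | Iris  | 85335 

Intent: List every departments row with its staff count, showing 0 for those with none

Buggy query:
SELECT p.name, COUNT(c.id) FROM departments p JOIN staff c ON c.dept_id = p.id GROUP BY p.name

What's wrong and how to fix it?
Bug: An inner join excludes parents with zero children

Fix: Switch to LEFT JOIN to retain unmatched parent rows

Corrected query:
SELECT p.name, COUNT(c.id) FROM departments p LEFT JOIN staff c ON c.dept_id = p.id GROUP BY p.name

Result:
name        | COUNT(c.id)
------------+------------
Engineering | 3          
HR          | 2          
Marketing   | 0          
Sales       | 2          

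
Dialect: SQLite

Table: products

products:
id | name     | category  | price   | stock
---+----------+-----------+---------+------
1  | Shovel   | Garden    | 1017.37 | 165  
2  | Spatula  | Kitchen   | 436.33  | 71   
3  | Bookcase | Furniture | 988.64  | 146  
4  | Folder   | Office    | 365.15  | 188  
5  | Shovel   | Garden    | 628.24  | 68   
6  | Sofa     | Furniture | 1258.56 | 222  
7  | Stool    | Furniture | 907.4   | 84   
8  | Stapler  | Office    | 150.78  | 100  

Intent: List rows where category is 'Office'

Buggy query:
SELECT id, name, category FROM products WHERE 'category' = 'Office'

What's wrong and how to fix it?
Bug: 'category' in single quotes is a string literal, not the column; the comparison is literal-vs-literal and never true

Fix: Reference the column as category without single quotes

Corrected query:
SELECT id, name, category FROM products WHERE category = 'Office'

Result:
id | name    | category
---+---------+---------
4  | Folder  | Office  
8  | Stapler | Office  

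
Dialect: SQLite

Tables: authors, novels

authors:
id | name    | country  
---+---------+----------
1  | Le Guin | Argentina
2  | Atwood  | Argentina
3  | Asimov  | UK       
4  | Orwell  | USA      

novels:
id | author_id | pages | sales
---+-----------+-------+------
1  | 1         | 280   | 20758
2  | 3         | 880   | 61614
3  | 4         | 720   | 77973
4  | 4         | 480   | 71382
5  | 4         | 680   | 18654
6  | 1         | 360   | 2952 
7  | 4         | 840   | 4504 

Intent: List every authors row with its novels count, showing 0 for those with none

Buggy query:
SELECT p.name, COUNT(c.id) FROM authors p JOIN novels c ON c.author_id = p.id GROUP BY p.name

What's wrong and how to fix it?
Bug: An inner join excludes parents with zero children

Fix: Switch to LEFT JOIN to retain unmatched parent rows

Corrected query:
SELECT p.name, COUNT(c.id) FROM authors p LEFT JOIN novels c ON c.author_id = p.id GROUP BY p.name

Result:
name    | COUNT(c.id)
--------+------------
Asimov  | 1          
Atwood  | 0          
Le Guin | 2          
Orwell  | 4          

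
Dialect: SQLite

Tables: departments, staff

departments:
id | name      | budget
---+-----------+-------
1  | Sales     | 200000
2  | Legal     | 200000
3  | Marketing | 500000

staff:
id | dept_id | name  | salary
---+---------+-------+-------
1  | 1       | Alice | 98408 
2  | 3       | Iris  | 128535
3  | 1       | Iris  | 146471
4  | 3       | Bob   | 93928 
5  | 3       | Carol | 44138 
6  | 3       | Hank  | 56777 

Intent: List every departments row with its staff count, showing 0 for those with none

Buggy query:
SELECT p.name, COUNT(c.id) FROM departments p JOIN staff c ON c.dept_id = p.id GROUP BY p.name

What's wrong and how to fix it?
Bug: INNER JOIN drops departments rows that have no matching staff rows

Fix: Switch to LEFT JOIN to retain unmatched parent rows

Corrected query:
SELECT p.name, COUNT(c.id) FROM departments p LEFT JOIN staff c ON c.dept_id = p.id GROUP BY p.name

Result:
name      | COUNT(c.id)
----------+------------
Legal     | 0          
Marketing | 4          
Sales     | 2          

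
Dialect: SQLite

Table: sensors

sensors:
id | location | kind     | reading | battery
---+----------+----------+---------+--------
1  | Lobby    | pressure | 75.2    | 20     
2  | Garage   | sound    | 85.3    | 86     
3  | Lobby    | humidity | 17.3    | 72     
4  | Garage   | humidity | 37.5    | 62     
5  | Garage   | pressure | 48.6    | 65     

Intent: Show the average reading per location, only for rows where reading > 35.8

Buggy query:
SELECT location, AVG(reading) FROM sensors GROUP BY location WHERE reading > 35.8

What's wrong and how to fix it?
Bug: WHERE cannot follow GROUP BY

Fix: Move the WHERE clause before GROUP BY

Corrected query:
SELECT location, AVG(reading) FROM sensors WHERE reading > 35.8 GROUP BY location

Result:
location | AVG(reading)
---------+-------------
Garage   | 57.133333   
Lobby    | 75.2        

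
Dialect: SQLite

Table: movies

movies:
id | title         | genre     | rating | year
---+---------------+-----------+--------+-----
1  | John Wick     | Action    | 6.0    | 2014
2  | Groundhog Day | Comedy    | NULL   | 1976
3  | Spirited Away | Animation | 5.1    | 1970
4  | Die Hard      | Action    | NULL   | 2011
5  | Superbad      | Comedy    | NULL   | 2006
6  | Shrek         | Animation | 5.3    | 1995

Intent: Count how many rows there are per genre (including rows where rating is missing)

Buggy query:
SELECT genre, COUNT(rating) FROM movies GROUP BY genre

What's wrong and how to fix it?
Bug: COUNT(rating) skips NULLs, so groups with missing rating are undercounted

Fix: Replace COUNT(rating) with COUNT(*)

Corrected query:
SELECT genre, COUNT(*) FROM movies GROUP BY genre

Result:
genre     | COUNT(*)
----------+---------
Action    | 2       
Animation | 2       
Comedy    | 2       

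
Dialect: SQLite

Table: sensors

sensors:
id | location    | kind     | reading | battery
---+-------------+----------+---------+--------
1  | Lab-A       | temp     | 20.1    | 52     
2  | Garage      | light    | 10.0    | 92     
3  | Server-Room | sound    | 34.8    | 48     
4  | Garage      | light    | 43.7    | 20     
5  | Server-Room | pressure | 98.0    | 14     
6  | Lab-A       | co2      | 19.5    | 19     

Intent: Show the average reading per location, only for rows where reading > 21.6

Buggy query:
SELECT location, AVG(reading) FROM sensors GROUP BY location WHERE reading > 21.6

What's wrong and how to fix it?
Bug: WHERE cannot follow GROUP BY

Fix: Place WHERE between FROM and GROUP BY

Corrected query:
SELECT location, AVG(reading) FROM sensors WHERE reading > 21.6 GROUP BY location

Result:
location    | AVG(reading)
------------+-------------
Garage      | 43.7        
Server-Room | 66.4        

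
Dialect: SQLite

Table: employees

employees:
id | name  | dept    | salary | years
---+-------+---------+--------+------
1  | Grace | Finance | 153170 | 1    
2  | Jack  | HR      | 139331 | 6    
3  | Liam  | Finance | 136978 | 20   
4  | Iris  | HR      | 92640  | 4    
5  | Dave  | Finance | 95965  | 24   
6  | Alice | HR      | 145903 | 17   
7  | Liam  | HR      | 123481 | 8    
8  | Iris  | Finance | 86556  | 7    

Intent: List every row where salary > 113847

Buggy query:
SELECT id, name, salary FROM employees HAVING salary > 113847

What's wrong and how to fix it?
Bug: This is a non-aggregate query (no GROUP BY, no aggregates), so in SQLite the HAVING clause is invalid here; a row-level condition belongs in WHERE

Fix: Replace HAVING with WHERE since the condition applies to individual rows

Corrected query:
SELECT id, name, salary FROM employees WHERE salary > 113847

Result:
id | name  | salary
---+-------+-------
1  | Grace | 153170
2  | Jack  | 139331
3  | Liam  | 136978
6  | Alice | 145903
7  | Liam  | 123481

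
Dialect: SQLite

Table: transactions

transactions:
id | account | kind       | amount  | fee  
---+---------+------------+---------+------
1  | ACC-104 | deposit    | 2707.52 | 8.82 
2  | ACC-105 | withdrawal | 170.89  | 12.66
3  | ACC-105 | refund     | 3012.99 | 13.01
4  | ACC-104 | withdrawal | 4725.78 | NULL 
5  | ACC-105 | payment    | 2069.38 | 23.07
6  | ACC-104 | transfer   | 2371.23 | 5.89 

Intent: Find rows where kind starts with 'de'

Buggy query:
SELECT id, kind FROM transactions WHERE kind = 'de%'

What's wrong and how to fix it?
Bug: Wildcards only work with LIKE; '=' treats '%' as a literal character

Fix: Use LIKE for wildcard pattern matching

Corrected query:
SELECT id, kind FROM transactions WHERE kind LIKE 'de%'

Result:
id | kind   
---+--------
1  | deposit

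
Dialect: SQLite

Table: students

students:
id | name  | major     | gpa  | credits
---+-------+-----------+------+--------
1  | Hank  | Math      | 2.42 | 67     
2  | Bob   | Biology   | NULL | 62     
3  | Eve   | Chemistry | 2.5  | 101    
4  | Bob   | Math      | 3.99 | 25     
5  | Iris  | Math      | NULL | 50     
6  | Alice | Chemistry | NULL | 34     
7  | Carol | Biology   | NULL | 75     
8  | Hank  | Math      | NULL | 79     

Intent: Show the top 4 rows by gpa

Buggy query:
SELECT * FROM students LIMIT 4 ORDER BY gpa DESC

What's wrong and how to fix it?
Bug: LIMIT must come after ORDER BY

Fix: Swap the clauses: ORDER BY first, then LIMIT

Corrected query:
SELECT * FROM students ORDER BY gpa DESC LIMIT 4

Result:
id | name | major     | gpa  | credits
---+------+-----------+------+--------
4  | Bob  | Math      | 3.99 | 25     
3  | Eve  | Chemistry | 2.5  | 101    
1  | Hank | Math      | 2.42 | 67     
2  | Bob  | Biology   | NULL | 62     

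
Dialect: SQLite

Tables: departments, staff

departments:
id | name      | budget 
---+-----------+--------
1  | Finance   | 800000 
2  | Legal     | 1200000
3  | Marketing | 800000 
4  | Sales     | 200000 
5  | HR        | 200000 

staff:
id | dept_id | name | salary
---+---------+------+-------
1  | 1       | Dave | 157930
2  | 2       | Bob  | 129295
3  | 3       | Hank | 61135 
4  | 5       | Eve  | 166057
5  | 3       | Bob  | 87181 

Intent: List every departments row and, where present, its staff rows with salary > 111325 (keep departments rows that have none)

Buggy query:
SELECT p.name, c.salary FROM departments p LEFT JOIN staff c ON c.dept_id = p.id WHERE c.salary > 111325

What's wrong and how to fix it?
Bug: Filtering c.salary in WHERE discards the NULL rows produced by LEFT JOIN, turning it into an inner join

Fix: Move the right-table condition into the ON clause so unmatched parents are kept

Corrected query:
SELECT p.name, c.salary FROM departments p LEFT JOIN staff c ON c.dept_id = p.id AND c.salary > 111325

Result:
name      | salary
----------+-------
Finance   | 157930
Legal     | 129295
Marketing | NULL  
Sales     | NULL  
HR        | 166057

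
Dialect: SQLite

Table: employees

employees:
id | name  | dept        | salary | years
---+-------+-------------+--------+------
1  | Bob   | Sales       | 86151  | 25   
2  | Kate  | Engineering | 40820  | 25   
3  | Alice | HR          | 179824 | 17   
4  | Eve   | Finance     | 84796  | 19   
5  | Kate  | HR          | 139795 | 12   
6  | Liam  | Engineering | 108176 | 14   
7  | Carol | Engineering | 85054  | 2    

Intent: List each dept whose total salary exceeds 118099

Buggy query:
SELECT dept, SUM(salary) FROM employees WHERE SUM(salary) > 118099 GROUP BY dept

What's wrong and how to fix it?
Bug: WHERE runs before GROUP BY, so aggregates aren't available there

Fix: Use HAVING (which filters groups after aggregation) instead of WHERE

Corrected query:
SELECT dept, SUM(salary) FROM employees GROUP BY dept HAVING SUM(salary) > 118099

Result:
dept        | SUM(salary)
------------+------------
Engineering | 234050     
HR          | 319619     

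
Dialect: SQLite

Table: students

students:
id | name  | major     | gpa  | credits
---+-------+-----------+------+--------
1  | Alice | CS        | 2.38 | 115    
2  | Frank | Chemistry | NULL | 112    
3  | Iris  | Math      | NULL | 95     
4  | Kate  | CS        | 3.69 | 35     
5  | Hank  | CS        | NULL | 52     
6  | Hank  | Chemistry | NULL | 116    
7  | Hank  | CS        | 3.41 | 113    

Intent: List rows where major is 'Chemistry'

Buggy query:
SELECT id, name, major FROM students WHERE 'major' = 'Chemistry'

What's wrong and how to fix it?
Bug: Single quotes denote string literals in SQL; the column name is being compared as a constant string

Fix: Reference the column as major without single quotes

Corrected query:
SELECT id, name, major FROM students WHERE major = 'Chemistry'

Result:
id | name  | major    
---+-------+----------
2  | Frank | Chemistry
6  | Hank  | Chemistry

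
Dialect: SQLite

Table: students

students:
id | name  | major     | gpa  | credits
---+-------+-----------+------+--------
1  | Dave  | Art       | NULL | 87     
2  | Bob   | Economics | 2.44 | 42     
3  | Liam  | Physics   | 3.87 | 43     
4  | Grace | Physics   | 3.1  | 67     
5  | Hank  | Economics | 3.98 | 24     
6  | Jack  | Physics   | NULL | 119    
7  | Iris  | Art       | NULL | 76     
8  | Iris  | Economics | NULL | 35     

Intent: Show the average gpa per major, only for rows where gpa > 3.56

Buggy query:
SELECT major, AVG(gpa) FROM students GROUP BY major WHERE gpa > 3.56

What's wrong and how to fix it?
Bug: WHERE cannot follow GROUP BY

Fix: Move the WHERE clause before GROUP BY

Corrected query:
SELECT major, AVG(gpa) FROM students WHERE gpa > 3.56 GROUP BY major

Result:
major     | AVG(gpa)
----------+---------
Economics | 3.98    
Physics   | 3.87    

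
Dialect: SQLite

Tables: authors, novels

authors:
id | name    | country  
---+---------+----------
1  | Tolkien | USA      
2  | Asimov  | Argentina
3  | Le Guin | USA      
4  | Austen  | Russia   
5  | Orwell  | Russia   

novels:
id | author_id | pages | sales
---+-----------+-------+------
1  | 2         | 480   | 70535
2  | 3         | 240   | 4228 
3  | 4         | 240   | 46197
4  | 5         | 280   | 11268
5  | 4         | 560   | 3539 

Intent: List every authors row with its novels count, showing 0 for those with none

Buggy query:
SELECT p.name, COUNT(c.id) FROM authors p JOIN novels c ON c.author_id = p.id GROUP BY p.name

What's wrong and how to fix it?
Bug: INNER JOIN drops authors rows that have no matching novels rows

Fix: Switch to LEFT JOIN to retain unmatched parent rows

Corrected query:
SELECT p.name, COUNT(c.id) FROM authors p LEFT JOIN novels c ON c.author_id = p.id GROUP BY p.name

Result:
name    | COUNT(c.id)
--------+------------
Asimov  | 1          
Austen  | 2          
Le Guin | 1          
Orwell  | 1          
Tolkien | 0          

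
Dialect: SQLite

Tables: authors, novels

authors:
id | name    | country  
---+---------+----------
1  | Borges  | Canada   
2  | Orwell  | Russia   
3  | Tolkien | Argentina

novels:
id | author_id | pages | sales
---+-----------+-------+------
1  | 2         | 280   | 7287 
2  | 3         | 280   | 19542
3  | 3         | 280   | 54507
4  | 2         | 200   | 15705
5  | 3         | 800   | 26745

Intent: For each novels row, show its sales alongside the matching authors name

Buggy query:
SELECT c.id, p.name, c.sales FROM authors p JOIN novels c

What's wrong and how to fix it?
Bug: Missing join condition: each novels row is matched to all authors rows instead of just its own

Fix: Add ON c.author_id = p.id to the JOIN

Corrected query:
SELECT c.id, p.name, c.sales FROM authors p JOIN novels c ON c.author_id = p.id

Result:
id | name    | sales
---+---------+------
1  | Orwell  | 7287 
2  | Tolkien | 19542
3  | Tolkien | 54507
4  | Orwell  | 15705
5  | Tolkien | 26745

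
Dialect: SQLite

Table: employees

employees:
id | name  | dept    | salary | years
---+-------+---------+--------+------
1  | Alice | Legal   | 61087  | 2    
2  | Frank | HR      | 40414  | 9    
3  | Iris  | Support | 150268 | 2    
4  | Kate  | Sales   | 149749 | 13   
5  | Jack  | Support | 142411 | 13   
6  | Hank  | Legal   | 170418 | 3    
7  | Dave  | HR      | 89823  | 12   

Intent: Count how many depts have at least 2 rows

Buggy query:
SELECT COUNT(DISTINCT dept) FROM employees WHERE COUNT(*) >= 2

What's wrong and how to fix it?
Bug: WHERE filters individual rows, not groups, so a group-level COUNT is invalid there

Fix: Group first with HAVING COUNT(*) >= 2, then COUNT the resulting groups

Corrected query:
SELECT COUNT(*) FROM (SELECT dept FROM employees GROUP BY dept HAVING COUNT(*) >= 2)

Result:
COUNT(*)
--------
3       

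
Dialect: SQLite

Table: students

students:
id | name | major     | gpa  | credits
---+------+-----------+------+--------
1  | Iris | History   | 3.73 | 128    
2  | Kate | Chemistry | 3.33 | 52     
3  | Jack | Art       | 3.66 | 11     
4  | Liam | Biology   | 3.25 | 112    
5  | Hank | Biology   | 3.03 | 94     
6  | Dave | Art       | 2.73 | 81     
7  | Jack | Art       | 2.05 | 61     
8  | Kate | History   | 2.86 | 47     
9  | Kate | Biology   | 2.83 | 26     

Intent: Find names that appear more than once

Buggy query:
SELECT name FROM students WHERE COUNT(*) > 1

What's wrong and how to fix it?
Bug: COUNT(*) is an aggregate and cannot be used in WHERE

Fix: GROUP BY name, then filter groups with HAVING COUNT(*) > 1

Corrected query:
SELECT name FROM students GROUP BY name HAVING COUNT(*) > 1

Result:
name
----
Jack
Kate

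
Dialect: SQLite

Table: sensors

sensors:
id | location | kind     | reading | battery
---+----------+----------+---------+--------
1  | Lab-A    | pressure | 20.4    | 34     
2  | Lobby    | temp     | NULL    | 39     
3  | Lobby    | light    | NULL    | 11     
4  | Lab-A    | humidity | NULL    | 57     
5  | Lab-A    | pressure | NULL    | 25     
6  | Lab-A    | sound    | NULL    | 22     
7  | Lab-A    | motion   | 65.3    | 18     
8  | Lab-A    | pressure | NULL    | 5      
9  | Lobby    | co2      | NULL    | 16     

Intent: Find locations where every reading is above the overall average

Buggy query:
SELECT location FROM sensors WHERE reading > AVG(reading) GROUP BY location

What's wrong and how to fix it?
Bug: AVG() is an aggregate; it can't sit directly in WHERE

Fix: Use a subquery for AVG and a HAVING MIN(...) filter so the condition holds for every row in the group

Corrected query:
SELECT location FROM sensors GROUP BY location HAVING MIN(reading) > (SELECT AVG(reading) FROM sensors)

Result:
(no rows)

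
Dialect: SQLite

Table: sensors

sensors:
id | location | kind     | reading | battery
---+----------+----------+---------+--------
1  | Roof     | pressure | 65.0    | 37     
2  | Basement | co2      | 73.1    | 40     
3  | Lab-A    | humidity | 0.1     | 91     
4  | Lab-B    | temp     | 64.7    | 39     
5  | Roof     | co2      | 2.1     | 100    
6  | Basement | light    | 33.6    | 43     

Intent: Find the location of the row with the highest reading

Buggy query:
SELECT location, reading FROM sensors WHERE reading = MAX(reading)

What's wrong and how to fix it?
Bug: MAX(reading) is an aggregate and cannot be used directly in WHERE

Fix: Use a subquery: WHERE reading = (SELECT MAX(reading) FROM sensors)

Corrected query:
SELECT location, reading FROM sensors WHERE reading = (SELECT MAX(reading) FROM sensors)

Result:
location | reading
---------+--------
Basement | 73.1   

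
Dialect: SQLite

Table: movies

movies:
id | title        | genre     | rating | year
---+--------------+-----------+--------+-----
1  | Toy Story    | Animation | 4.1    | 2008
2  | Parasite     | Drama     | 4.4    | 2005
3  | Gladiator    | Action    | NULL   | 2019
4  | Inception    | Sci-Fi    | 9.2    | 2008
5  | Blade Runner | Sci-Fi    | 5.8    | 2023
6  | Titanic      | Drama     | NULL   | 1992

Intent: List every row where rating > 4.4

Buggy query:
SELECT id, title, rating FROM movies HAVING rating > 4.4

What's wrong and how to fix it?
Bug: HAVING filters the output of aggregation, but this query has no GROUP BY and no aggregate functions, so SQLite rejects it (HAVING clause on a non-aggregate query); the condition here is per row

Fix: Use WHERE for row-level filtering

Corrected query:
SELECT id, title, rating FROM movies WHERE rating > 4.4

Result:
id | title        | rating
---+--------------+-------
4  | Inception    | 9.2   
5  | Blade Runner | 5.8   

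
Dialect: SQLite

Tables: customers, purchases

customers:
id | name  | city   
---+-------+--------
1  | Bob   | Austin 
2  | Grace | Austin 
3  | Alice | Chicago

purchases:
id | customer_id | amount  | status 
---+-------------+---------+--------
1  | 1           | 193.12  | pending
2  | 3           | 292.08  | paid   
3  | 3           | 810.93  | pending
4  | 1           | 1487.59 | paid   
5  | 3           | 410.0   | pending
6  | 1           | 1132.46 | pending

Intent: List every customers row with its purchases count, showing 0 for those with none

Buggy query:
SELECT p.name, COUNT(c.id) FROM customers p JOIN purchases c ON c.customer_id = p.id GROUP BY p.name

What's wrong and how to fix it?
Bug: INNER JOIN drops customers rows that have no matching purchases rows

Fix: Use LEFT JOIN so parents without children still appear (COUNT(c.id) gives 0)

Corrected query:
SELECT p.name, COUNT(c.id) FROM customers p LEFT JOIN purchases c ON c.customer_id = p.id GROUP BY p.name

Result:
name  | COUNT(c.id)
------+------------
Alice | 3          
Bob   | 3          
Grace | 0          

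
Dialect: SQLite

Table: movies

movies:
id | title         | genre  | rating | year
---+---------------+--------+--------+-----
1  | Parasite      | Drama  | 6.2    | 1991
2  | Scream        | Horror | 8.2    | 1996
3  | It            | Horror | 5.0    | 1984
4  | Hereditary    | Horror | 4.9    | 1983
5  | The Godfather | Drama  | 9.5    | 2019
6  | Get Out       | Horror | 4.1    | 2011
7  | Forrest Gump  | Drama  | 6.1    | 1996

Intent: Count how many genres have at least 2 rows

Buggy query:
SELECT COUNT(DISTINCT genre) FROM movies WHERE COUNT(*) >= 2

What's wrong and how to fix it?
Bug: COUNT(*) cannot appear in WHERE; the per-group count doesn't exist yet

Fix: Group first with HAVING COUNT(*) >= 2, then COUNT the resulting groups

Corrected query:
SELECT COUNT(*) FROM (SELECT genre FROM movies GROUP BY genre HAVING COUNT(*) >= 2)

Result:
COUNT(*)
--------
2       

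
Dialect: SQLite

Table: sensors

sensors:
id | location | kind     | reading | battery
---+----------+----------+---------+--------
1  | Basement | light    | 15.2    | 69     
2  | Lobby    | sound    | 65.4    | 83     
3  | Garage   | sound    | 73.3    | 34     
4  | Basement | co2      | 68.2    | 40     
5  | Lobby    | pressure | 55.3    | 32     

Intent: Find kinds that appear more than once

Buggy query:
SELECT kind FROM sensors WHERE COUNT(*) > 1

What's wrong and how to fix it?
Bug: WHERE can't reference COUNT(*); aggregates are computed after WHERE

Fix: GROUP BY kind, then filter groups with HAVING COUNT(*) > 1

Corrected query:
SELECT kind FROM sensors GROUP BY kind HAVING COUNT(*) > 1

Result:
kind 
-----
sound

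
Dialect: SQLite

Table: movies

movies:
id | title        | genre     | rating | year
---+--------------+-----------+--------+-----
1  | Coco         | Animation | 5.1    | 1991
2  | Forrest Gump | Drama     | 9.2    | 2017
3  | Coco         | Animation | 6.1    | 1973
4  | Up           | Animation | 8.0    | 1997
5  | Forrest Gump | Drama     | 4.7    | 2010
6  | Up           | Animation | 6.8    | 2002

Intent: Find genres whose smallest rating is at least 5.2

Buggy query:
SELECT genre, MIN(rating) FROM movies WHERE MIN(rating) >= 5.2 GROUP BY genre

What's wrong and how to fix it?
Bug: MIN() in WHERE is a misuse of aggregate

Fix: Use HAVING for the per-group MIN condition

Corrected query:
SELECT genre, MIN(rating) FROM movies GROUP BY genre HAVING MIN(rating) >= 5.2

Result:
(no rows)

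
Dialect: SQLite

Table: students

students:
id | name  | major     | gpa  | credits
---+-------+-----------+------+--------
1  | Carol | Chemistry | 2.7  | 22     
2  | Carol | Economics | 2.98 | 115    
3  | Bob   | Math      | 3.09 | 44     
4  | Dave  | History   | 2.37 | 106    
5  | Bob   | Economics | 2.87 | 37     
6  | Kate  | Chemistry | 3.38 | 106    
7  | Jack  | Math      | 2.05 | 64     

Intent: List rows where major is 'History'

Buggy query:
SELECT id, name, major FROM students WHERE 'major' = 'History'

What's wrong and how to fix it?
Bug: Single quotes denote string literals in SQL; the column name is being compared as a constant string

Fix: Remove the quotes around the column name (or use double quotes for an identifier)

Corrected query:
SELECT id, name, major FROM students WHERE major = 'History'

Result:
id | name | major  
---+------+--------
4  | Dave | History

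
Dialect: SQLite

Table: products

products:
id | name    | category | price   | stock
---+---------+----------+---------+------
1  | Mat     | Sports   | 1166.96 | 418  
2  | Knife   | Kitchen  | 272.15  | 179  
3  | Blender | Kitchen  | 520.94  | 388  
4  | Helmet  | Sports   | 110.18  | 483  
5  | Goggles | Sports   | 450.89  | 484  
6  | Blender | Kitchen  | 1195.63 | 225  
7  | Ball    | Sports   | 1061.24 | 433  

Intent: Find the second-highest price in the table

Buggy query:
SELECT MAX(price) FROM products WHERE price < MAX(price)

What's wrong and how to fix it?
Bug: The inner MAX is an aggregate inside WHERE, which is not allowed

Fix: Put the inner MAX in a scalar subquery

Corrected query:
SELECT MAX(price) FROM products WHERE price < (SELECT MAX(price) FROM products)

Result:
MAX(price)
----------
1166.96   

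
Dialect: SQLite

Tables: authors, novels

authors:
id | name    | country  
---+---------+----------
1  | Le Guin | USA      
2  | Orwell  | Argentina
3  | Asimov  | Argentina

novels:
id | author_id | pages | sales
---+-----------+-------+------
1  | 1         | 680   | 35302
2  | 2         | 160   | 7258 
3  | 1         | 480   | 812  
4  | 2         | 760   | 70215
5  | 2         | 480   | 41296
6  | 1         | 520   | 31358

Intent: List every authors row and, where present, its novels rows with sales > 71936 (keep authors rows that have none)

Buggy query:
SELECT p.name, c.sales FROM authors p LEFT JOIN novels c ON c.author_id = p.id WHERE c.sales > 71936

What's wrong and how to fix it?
Bug: Filtering c.sales in WHERE discards the NULL rows produced by LEFT JOIN, turning it into an inner join

Fix: Put 'c.sales > 71936' in the JOIN's ON clause instead of WHERE

Corrected query:
SELECT p.name, c.sales FROM authors p LEFT JOIN novels c ON c.author_id = p.id AND c.sales > 71936

Result:
name    | sales
--------+------
Le Guin | NULL 
Orwell  | NULL 
Asimov  | NULL 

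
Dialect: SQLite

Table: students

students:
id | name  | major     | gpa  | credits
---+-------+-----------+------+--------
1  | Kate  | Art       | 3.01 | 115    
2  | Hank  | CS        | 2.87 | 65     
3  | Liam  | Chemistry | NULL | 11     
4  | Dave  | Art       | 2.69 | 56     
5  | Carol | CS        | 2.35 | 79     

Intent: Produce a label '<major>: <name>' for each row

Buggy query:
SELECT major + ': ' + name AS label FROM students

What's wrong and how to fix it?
Bug: '+' is numeric addition; on text columns SQLite converts them to 0 instead of concatenating

Fix: Use the || operator for string concatenation

Corrected query:
SELECT major || ': ' || name AS label FROM students

Result:
label          
---------------
Art: Kate      
CS: Hank       
Chemistry: Liam
Art: Dave      
CS: Carol      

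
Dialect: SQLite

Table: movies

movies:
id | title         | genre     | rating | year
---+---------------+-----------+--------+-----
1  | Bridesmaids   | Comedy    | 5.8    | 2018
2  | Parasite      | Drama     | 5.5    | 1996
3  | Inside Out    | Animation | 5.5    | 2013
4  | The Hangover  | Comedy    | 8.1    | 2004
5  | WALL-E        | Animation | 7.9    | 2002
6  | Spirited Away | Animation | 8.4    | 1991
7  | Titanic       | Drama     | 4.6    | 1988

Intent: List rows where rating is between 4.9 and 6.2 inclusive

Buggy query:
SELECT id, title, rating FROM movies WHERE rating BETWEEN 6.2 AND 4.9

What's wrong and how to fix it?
Bug: BETWEEN expects the lower bound first; with 6.2 AND 4.9 the range is empty

Fix: Write BETWEEN 4.9 AND 6.2

Corrected query:
SELECT id, title, rating FROM movies WHERE rating BETWEEN 4.9 AND 6.2

Result:
id | title       | rating
---+-------------+-------
1  | Bridesmaids | 5.8   
2  | Parasite    | 5.5   
3  | Inside Out  | 5.5   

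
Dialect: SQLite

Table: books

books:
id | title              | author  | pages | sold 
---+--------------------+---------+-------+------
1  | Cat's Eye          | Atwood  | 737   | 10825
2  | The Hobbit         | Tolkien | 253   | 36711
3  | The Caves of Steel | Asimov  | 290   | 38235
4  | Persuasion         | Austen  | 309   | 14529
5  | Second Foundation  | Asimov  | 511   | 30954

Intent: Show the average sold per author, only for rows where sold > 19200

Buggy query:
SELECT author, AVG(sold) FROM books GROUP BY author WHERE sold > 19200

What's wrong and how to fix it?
Bug: WHERE cannot follow GROUP BY

Fix: Place WHERE between FROM and GROUP BY

Corrected query:
SELECT author, AVG(sold) FROM books WHERE sold > 19200 GROUP BY author

Result:
author  | AVG(sold)
--------+----------
Asimov  | 34594.5  
Tolkien | 36711    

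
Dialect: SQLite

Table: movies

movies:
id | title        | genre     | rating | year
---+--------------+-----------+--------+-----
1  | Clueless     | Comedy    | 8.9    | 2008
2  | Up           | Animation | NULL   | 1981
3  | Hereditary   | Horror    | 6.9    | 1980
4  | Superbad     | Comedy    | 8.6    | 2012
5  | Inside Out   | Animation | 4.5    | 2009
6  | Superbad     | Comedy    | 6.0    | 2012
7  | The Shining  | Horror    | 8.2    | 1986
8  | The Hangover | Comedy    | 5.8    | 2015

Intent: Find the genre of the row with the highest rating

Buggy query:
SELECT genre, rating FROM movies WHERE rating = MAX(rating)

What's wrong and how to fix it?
Bug: WHERE is evaluated per row; an aggregate over the whole table isn't defined there

Fix: Use a subquery: WHERE rating = (SELECT MAX(rating) FROM movies)

Corrected query:
SELECT genre, rating FROM movies WHERE rating = (SELECT MAX(rating) FROM movies)

Result:
genre  | rating
-------+-------
Comedy | 8.9   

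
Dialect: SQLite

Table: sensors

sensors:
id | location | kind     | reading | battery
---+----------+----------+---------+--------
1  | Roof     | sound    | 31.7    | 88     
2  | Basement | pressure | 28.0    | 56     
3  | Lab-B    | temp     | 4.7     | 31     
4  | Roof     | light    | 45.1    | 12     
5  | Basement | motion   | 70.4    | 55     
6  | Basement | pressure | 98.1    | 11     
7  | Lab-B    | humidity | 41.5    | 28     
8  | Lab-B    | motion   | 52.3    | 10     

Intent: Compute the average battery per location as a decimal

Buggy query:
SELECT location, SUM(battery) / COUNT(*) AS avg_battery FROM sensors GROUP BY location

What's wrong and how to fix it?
Bug: Both operands are integers, so '/' performs integer division and truncates

Fix: Cast one side to REAL so the division keeps the fractional part

Corrected query:
SELECT location, SUM(battery) * 1.0 / COUNT(*) AS avg_battery FROM sensors GROUP BY location

Result:
location | avg_battery
---------+------------
Basement | 40.666667  
Lab-B    | 23         
Roof     | 50         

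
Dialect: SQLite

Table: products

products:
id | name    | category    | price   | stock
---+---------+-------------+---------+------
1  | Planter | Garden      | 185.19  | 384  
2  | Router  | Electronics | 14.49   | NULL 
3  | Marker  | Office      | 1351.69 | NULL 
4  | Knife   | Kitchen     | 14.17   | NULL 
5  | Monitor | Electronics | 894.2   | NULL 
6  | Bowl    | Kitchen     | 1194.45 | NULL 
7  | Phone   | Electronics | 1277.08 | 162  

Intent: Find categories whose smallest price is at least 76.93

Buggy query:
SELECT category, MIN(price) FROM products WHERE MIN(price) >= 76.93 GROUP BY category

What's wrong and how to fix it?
Bug: Aggregates like MIN are computed per group after WHERE runs

Fix: Use HAVING for the per-group MIN condition

Corrected query:
SELECT category, MIN(price) FROM products GROUP BY category HAVING MIN(price) >= 76.93

Result:
category | MIN(price)
---------+-----------
Garden   | 185.19    
Office   | 1351.69   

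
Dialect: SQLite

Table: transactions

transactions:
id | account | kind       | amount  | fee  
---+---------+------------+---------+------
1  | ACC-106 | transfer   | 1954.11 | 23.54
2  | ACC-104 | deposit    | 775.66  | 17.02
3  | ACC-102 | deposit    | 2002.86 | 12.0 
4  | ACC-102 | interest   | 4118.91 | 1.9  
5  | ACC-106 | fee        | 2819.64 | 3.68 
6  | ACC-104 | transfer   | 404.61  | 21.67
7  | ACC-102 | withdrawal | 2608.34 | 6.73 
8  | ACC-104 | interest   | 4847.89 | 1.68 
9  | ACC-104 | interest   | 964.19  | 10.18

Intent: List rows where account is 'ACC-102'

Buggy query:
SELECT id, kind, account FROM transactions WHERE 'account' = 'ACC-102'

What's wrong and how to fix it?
Bug: Single quotes denote string literals in SQL; the column name is being compared as a constant string

Fix: Reference the column as account without single quotes

Corrected query:
SELECT id, kind, account FROM transactions WHERE account = 'ACC-102'

Result:
id | kind       | account
---+------------+--------
3  | deposit    | ACC-102
4  | interest   | ACC-102
7  | withdrawal | ACC-102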